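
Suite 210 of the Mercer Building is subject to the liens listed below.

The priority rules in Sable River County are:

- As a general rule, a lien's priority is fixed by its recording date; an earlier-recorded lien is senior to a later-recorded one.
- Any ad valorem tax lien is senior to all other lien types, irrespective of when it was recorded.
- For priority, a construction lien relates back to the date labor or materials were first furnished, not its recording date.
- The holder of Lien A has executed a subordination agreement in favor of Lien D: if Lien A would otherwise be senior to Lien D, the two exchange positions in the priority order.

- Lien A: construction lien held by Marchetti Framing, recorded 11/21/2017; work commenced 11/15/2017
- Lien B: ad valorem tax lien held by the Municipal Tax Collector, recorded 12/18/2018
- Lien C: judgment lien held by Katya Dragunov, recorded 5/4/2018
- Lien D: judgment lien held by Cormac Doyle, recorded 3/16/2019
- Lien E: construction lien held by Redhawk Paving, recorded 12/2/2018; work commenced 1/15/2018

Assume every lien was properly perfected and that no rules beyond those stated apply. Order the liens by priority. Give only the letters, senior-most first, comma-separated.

B, D, E, C, A

Adjusting effective dates: A is treated as recorded 11/15/2017, the work-commencement date; E's effective date is 1/15/2018, when work began.
B is an ad valorem tax lien, so it outranks all other liens regardless of date.
Ordering the rest by effective date: A (11/15/2017), E (1/15/2018), C (5/4/2018), D (3/16/2019).
The subordination applies — A was senior to D — so A and D swap.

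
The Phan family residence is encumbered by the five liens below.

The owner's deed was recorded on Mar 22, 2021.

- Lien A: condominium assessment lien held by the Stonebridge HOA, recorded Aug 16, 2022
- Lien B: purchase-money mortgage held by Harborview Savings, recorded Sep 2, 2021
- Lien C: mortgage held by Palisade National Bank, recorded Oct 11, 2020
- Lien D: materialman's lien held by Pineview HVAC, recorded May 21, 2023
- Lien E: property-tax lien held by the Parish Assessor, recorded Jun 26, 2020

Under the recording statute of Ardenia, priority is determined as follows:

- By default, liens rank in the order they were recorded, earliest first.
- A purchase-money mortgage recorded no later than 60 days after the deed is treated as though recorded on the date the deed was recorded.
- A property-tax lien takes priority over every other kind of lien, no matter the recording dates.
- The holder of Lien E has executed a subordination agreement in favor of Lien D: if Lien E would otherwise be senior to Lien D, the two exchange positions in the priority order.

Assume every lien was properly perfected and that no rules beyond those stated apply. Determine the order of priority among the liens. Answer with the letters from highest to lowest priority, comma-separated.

Adjusting effective dates: B was recorded 164 days after the deed — beyond 60 days — so no relation-back applies.
E is a property-tax lien and takes priority over every other lien.
Among the remaining liens, by effective date: C (Oct 11, 2020), B (Sep 2, 2021), A (Aug 16, 2022), D (May 21, 2023).
Because E would otherwise rank above D, the subordination swaps them.

D, C, B, A, E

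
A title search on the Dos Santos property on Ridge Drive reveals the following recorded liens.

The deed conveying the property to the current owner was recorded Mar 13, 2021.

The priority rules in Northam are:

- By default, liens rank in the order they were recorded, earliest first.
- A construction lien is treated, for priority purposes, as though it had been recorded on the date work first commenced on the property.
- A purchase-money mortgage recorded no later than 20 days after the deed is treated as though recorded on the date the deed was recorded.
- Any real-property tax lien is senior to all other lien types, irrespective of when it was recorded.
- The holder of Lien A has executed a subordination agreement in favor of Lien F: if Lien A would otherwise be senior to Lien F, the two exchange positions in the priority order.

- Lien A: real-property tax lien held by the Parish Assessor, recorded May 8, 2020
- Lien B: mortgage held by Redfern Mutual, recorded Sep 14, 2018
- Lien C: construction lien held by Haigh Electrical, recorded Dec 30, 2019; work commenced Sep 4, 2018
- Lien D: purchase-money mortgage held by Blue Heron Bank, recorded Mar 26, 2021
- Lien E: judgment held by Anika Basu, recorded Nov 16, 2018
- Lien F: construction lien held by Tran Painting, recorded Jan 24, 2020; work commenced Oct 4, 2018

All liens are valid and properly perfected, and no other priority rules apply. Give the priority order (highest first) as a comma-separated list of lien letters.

F, C, B, A, E, D

Effective dates: C relates back to Sep 4, 2018 (work commenced); D was recorded within the 20-day window, so its effective date is the deed date Mar 13, 2021; F relates back to Oct 4, 2018 (work commenced).
A is a real-property tax lien, so it outranks all other liens regardless of date.
The other liens, earliest effective date first: C (Sep 4, 2018), B (Sep 14, 2018), F (Oct 4, 2018), E (Nov 16, 2018), D (Mar 13, 2021).
Because A would otherwise rank above F, the subordination swaps them.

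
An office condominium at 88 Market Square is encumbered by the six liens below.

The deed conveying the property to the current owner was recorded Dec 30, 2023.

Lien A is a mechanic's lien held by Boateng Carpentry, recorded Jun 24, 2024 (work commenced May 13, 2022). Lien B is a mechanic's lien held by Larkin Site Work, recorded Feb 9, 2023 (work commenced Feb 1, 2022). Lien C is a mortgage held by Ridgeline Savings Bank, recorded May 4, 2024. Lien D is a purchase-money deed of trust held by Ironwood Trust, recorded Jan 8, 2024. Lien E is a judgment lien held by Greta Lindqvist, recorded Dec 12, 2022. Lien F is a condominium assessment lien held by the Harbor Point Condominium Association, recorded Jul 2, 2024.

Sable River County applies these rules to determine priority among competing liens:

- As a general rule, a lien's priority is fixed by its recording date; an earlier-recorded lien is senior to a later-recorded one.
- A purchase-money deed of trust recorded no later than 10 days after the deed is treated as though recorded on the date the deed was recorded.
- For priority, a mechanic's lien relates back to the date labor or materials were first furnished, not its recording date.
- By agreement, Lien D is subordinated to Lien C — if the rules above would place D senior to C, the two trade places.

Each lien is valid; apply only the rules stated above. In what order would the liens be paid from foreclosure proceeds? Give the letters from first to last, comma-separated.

Effective dates after the stated exceptions: A's effective date is May 13, 2022, when work began; B relates back to Feb 1, 2022 (work commenced); D relates back to the deed date Dec 30, 2023.
Ordering by effective date: B (Feb 1, 2022), A (May 13, 2022), E (Dec 12, 2022), D (Dec 30, 2023), C (May 4, 2024), F (Jul 2, 2024).
The subordination applies — D was senior to C — so D and C swap.

B, A, E, C, D, F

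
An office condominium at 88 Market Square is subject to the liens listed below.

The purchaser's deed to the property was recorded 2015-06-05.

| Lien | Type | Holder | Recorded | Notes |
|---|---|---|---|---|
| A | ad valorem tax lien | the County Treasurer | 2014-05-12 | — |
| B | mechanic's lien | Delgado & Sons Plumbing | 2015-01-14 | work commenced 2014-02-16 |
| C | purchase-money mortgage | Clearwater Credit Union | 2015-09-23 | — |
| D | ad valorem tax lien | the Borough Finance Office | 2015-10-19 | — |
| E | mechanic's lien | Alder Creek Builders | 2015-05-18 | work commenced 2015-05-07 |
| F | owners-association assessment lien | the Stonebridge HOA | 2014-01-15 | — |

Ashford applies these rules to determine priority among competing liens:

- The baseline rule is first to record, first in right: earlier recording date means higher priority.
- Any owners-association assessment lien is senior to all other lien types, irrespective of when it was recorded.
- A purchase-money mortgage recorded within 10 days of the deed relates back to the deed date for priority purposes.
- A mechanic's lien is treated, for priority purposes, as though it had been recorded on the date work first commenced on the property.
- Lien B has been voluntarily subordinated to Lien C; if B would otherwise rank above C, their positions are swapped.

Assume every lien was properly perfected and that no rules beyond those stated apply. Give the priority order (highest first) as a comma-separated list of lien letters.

F, C, A, E, B, D

First, effective dates: B relates back to 2014-02-16 (work commenced); C was recorded 110 days after the deed, outside the 10-day window, so it keeps its recording date; E is treated as recorded 2015-05-07, the work-commencement date.
F is an owners-association assessment lien, so it outranks all other liens regardless of date.
Remaining liens by effective date: B (2014-02-16), A (2014-05-12), E (2015-05-07), C (2015-09-23), D (2015-10-19).
The subordination applies — B was senior to C — so B and C swap.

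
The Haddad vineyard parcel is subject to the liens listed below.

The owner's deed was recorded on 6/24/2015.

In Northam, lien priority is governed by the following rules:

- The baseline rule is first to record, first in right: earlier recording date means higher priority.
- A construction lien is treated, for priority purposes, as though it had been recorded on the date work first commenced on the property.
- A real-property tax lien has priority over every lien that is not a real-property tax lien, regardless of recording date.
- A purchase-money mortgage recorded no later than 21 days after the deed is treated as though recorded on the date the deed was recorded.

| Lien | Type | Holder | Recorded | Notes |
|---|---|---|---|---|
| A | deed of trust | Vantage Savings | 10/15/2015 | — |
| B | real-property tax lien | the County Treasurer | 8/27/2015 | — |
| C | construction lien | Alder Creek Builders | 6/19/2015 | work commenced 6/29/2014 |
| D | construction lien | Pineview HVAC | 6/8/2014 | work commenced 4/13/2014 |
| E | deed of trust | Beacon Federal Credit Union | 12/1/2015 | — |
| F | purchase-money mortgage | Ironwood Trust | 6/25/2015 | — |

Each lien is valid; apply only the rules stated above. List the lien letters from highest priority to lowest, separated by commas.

B, D, C, F, A, E

Effective dates: C's effective date is 6/29/2014, when work began; D's effective date is 4/13/2014, when work began; F relates back to the deed date 6/24/2015.
As a real-property tax lien, B is senior to every other lien.
Ordering the rest by effective date: D (4/13/2014), C (6/29/2014), F (6/24/2015), A (10/15/2015), E (12/1/2015).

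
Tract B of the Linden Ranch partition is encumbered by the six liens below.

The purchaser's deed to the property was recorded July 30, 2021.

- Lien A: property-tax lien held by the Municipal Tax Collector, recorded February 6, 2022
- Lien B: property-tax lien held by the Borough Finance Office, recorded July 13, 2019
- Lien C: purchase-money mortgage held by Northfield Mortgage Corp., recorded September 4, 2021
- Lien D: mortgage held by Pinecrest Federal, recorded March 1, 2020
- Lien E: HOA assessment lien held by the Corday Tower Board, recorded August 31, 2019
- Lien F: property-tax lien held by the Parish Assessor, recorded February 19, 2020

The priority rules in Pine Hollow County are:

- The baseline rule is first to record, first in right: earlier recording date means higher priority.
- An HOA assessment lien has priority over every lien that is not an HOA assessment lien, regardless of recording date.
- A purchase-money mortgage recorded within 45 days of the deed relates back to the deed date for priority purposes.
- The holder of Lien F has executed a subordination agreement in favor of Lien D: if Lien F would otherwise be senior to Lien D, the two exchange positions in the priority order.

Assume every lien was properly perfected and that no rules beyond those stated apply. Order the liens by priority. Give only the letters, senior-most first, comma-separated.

E, B, D, F, C, A

Effective dates: C relates back to the deed date July 30, 2021.
E is an HOA assessment lien, so it outranks all other liens regardless of date.
Remaining liens by effective date: B (July 13, 2019), F (February 19, 2020), D (March 1, 2020), C (July 30, 2021), A (February 6, 2022).
The subordination applies — F was senior to D — so F and D swap.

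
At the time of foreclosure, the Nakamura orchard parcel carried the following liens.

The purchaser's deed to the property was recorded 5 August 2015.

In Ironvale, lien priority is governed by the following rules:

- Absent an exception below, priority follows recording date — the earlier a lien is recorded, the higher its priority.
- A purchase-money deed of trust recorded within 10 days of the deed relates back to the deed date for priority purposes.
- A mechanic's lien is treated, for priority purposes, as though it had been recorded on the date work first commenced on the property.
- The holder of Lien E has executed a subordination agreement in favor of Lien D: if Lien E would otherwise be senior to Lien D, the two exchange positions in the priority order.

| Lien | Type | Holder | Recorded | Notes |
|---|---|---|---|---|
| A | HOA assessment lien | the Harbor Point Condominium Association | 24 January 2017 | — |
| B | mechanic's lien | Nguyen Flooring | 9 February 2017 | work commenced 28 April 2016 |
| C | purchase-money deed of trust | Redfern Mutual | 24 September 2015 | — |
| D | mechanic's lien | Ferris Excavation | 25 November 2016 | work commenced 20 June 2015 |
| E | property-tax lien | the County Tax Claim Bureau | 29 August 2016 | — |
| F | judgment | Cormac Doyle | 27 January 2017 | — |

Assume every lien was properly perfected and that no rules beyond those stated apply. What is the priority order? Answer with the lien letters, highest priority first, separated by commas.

First, effective dates: B's effective date is 28 April 2016, when work began; C was recorded 50 days after the deed — beyond 10 days — so no relation-back applies; D relates back to 20 June 2015 (work commenced).
Sorted by effective date: D (20 June 2015), C (24 September 2015), B (28 April 2016), E (29 August 2016), A (24 January 2017), F (27 January 2017).
Since E is not senior to D, the subordination leaves the order unchanged.

D, C, B, E, A, F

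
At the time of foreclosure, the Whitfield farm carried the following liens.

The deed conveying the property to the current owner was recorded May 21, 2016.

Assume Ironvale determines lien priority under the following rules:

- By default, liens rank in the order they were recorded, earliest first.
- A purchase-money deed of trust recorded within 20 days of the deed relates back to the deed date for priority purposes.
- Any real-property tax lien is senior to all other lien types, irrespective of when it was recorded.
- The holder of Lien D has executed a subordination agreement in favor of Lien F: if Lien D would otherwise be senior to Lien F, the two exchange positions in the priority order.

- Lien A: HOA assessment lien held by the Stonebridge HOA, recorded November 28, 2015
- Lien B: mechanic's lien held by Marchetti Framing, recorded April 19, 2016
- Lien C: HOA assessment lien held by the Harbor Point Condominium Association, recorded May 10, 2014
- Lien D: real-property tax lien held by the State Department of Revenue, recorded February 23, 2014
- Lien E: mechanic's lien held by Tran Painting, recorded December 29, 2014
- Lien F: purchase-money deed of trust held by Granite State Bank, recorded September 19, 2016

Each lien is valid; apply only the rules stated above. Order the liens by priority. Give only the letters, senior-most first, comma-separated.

F, C, E, A, B, D

First, effective dates: F was recorded 121 days after the deed — beyond 20 days — so no relation-back applies.
As a real-property tax lien, D is senior to every other lien.
The other liens, earliest effective date first: C (May 10, 2014), E (December 29, 2014), A (November 28, 2015), B (April 19, 2016), F (September 19, 2016).
Because D would otherwise rank above F, the subordination swaps them.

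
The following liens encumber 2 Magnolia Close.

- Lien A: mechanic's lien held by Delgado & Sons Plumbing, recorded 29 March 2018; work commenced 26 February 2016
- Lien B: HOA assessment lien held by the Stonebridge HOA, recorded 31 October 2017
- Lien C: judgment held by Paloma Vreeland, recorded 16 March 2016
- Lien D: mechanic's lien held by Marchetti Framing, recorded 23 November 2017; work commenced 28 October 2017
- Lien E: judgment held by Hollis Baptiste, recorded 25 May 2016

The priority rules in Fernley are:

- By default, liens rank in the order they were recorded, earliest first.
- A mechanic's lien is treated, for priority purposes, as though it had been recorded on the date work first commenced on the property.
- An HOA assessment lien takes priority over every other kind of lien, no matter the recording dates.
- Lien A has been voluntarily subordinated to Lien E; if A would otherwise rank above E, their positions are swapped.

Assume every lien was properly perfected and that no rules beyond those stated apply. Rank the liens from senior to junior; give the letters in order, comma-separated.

B, E, C, A, D

Effective dates after the stated exceptions: A relates back to 26 February 2016 (work commenced); D is treated as recorded 28 October 2017, the work-commencement date.
As an HOA assessment lien, B is senior to every other lien.
The other liens, earliest effective date first: A (26 February 2016), C (16 March 2016), E (25 May 2016), D (28 October 2017).
A is senior to E before the subordination, so the two trade places.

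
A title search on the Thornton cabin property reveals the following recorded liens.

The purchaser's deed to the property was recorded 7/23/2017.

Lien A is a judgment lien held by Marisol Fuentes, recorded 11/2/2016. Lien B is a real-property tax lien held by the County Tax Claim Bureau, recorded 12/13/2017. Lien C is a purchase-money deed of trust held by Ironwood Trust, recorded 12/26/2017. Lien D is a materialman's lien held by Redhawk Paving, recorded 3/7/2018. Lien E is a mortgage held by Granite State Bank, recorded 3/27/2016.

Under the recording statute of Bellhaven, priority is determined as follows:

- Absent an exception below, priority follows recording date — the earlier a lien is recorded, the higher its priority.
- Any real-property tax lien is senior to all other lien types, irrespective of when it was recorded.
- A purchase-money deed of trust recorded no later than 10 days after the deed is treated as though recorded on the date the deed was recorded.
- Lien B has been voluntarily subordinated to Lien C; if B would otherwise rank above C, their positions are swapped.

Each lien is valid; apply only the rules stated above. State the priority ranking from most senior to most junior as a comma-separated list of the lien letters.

Effective dates after the stated exceptions: C was recorded 156 days after the deed — beyond 10 days — so no relation-back applies.
As a real-property tax lien, B is senior to every other lien.
Ordering the rest by effective date: E (3/27/2016), A (11/2/2016), C (12/26/2017), D (3/7/2018).
Because B would otherwise rank above C, the subordination swaps them.

C, E, A, B, D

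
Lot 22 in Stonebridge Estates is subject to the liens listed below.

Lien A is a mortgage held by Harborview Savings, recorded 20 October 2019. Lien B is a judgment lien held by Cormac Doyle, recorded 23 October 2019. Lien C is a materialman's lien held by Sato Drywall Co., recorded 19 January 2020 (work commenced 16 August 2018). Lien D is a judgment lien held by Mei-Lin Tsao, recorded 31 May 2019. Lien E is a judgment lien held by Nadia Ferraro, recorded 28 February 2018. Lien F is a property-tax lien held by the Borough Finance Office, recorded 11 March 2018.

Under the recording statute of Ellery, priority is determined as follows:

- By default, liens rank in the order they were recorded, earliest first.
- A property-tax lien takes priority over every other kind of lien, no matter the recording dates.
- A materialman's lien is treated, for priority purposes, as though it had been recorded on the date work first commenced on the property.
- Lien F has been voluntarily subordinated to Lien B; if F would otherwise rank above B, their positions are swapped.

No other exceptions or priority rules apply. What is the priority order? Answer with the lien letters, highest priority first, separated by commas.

B, E, C, D, A, F

Effective dates: C is treated as recorded 16 August 2018, the work-commencement date.
F is a property-tax lien, so it outranks all other liens regardless of date.
Ordering the rest by effective date: E (28 February 2018), C (16 August 2018), D (31 May 2019), A (20 October 2019), B (23 October 2019).
Because F would otherwise rank above B, the subordination swaps them.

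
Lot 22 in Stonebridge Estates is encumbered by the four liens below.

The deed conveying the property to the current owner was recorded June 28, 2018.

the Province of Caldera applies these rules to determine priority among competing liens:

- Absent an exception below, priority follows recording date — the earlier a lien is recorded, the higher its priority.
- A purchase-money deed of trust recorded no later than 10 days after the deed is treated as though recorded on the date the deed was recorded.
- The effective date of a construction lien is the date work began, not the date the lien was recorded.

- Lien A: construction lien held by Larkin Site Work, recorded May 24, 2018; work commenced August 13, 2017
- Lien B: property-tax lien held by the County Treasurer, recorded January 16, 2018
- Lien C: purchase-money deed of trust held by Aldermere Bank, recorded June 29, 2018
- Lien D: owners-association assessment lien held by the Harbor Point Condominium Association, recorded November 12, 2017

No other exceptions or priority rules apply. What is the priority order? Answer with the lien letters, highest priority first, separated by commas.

A, D, B, C

Effective dates: A relates back to August 13, 2017 (work commenced); C relates back to the deed date June 28, 2018.
By effective date: A (August 13, 2017), D (November 12, 2017), B (January 16, 2018), C (June 28, 2018).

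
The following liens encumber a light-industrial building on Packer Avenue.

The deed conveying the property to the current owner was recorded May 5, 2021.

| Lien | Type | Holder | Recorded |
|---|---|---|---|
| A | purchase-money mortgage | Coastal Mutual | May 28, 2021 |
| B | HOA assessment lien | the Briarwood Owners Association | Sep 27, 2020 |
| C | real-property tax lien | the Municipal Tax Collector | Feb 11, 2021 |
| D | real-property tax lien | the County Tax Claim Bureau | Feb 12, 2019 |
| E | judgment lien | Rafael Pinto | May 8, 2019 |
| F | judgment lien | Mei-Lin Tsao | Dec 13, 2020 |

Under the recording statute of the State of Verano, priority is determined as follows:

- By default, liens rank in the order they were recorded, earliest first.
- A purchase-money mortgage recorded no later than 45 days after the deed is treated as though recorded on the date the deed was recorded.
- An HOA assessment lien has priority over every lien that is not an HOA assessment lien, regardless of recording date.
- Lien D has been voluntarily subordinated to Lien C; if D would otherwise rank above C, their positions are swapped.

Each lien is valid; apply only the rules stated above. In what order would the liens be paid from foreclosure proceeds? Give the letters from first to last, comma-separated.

First, effective dates: A was recorded within the 45-day window, so its effective date is the deed date May 5, 2021.
B is an HOA assessment lien and takes priority over every other lien.
Among the remaining liens, by effective date: D (Feb 12, 2019), E (May 8, 2019), F (Dec 13, 2020), C (Feb 11, 2021), A (May 5, 2021).
Because D would otherwise rank above C, the subordination swaps them.

B, C, E, F, D, A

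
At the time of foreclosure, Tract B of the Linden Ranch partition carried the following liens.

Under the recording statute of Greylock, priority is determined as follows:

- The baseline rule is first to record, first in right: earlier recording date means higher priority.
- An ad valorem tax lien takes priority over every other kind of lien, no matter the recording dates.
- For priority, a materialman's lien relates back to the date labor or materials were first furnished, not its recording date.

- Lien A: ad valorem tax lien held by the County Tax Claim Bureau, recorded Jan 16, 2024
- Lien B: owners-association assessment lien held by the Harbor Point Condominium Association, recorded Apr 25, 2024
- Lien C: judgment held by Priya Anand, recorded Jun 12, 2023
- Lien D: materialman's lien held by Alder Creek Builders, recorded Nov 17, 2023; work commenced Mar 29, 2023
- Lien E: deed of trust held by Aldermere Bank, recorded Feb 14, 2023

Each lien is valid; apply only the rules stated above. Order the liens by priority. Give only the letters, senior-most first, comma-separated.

Effective dates after the stated exceptions: D relates back to Mar 29, 2023 (work commenced).
As an ad valorem tax lien, A is senior to every other lien.
The other liens, earliest effective date first: E (Feb 14, 2023), D (Mar 29, 2023), C (Jun 12, 2023), B (Apr 25, 2024).

A, E, D, C, B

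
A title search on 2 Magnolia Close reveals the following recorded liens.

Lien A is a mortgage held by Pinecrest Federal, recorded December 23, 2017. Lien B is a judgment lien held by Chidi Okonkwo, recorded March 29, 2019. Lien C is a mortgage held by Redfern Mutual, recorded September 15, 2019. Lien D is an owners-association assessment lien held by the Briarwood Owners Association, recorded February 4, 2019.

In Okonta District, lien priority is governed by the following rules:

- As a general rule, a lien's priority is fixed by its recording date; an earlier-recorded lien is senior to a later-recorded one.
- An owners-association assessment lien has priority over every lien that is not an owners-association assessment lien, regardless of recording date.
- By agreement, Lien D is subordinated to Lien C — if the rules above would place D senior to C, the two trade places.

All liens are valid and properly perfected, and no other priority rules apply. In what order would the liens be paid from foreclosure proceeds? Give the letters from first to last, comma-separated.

C, A, B, D

As an owners-association assessment lien, D is senior to every other lien.
Among the remaining liens, by effective date: A (December 23, 2017), B (March 29, 2019), C (September 15, 2019).
Because D would otherwise rank above C, the subordination swaps them.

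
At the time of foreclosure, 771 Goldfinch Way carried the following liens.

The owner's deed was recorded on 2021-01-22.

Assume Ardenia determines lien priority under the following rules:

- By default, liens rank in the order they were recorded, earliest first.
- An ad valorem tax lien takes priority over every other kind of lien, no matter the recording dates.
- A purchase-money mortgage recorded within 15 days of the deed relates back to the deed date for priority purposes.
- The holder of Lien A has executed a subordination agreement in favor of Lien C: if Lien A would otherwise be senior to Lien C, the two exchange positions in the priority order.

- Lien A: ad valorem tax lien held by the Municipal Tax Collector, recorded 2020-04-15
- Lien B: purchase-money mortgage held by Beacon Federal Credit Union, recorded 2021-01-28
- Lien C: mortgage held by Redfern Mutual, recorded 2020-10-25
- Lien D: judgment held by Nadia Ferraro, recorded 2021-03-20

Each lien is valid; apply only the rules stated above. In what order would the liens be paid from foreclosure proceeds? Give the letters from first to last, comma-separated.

Adjusting effective dates: B was recorded within the 15-day window, so its effective date is the deed date 2021-01-22.
A is an ad valorem tax lien and takes priority over every other lien.
Ordering the rest by effective date: C (2020-10-25), B (2021-01-22), D (2021-03-20).
Because A would otherwise rank above C, the subordination swaps them.

C, A, B, D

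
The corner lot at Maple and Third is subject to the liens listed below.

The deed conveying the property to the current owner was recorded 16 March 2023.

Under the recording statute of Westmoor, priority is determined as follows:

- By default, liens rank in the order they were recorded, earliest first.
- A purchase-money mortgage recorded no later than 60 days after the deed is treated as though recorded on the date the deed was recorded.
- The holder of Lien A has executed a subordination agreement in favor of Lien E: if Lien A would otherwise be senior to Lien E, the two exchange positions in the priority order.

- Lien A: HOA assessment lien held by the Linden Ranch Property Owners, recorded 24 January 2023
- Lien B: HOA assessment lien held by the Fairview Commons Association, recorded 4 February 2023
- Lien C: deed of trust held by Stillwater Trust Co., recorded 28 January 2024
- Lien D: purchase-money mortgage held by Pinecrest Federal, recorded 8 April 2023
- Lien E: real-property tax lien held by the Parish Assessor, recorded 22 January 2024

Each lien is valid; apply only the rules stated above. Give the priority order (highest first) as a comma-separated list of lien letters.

Effective dates after the stated exceptions: D was recorded within the 60-day window, so its effective date is the deed date 16 March 2023.
Ordering by effective date: A (24 January 2023), B (4 February 2023), D (16 March 2023), E (22 January 2024), C (28 January 2024).
Because A would otherwise rank above E, the subordination swaps them.

E, B, D, A, C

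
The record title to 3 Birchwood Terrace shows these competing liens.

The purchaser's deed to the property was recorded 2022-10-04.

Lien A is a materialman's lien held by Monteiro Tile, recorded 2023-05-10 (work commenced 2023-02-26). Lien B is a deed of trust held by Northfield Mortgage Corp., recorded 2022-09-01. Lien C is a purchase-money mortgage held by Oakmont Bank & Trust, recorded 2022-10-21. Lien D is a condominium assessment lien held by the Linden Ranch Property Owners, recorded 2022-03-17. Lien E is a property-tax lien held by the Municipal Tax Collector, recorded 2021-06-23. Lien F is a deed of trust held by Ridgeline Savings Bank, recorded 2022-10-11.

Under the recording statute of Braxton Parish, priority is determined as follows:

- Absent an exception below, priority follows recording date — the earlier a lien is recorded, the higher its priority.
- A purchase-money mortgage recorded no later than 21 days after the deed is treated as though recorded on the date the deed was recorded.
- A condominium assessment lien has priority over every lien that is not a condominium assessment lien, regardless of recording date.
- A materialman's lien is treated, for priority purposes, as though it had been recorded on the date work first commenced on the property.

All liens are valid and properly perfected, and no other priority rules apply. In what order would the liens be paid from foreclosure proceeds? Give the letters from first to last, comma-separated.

D, E, B, C, F, A

Effective dates: A relates back to 2023-02-26 (work commenced); C was recorded within the 21-day window, so its effective date is the deed date 2022-10-04.
D is a condominium assessment lien and takes priority over every other lien.
Among the remaining liens, by effective date: E (2021-06-23), B (2022-09-01), C (2022-10-04), F (2022-10-11), A (2023-02-26).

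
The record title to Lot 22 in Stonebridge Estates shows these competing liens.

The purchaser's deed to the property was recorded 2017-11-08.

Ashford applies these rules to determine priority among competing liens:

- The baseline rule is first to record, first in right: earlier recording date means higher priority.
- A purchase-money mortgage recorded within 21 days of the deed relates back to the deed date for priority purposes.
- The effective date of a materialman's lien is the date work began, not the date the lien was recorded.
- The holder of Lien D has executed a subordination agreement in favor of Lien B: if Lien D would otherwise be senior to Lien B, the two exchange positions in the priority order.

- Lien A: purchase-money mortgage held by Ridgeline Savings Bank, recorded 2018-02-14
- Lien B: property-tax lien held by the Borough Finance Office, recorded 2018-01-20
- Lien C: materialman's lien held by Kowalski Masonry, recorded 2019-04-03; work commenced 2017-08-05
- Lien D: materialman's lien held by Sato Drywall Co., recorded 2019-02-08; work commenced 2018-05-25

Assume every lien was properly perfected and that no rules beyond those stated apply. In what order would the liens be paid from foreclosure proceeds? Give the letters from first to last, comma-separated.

First, effective dates: A was recorded 98 days after the deed, outside the 21-day window, so it keeps its recording date; C relates back to 2017-08-05 (work commenced); D relates back to 2018-05-25 (work commenced).
By effective date, earliest first: C (2017-08-05), B (2018-01-20), A (2018-02-14), D (2018-05-25).
Since D is not senior to B, the subordination leaves the order unchanged.

C, B, A, D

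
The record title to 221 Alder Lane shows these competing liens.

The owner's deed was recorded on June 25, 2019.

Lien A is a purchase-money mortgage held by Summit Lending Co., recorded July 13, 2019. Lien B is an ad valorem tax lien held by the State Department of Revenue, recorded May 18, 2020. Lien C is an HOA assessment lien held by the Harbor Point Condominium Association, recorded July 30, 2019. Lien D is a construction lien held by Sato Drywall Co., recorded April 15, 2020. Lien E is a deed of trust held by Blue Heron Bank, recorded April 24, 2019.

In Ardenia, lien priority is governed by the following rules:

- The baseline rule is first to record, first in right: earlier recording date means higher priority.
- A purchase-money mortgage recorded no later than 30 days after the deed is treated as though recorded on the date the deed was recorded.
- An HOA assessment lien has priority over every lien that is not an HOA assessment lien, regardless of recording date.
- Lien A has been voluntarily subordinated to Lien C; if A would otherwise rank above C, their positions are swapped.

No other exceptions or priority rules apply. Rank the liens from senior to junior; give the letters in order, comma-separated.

Adjusting effective dates: A's effective date is the deed date, June 25, 2019.
As an HOA assessment lien, C is senior to every other lien.
Ordering the rest by effective date: E (April 24, 2019), A (June 25, 2019), D (April 15, 2020), B (May 18, 2020).
A already ranks below C; the subordination has no effect.

C, E, A, D, B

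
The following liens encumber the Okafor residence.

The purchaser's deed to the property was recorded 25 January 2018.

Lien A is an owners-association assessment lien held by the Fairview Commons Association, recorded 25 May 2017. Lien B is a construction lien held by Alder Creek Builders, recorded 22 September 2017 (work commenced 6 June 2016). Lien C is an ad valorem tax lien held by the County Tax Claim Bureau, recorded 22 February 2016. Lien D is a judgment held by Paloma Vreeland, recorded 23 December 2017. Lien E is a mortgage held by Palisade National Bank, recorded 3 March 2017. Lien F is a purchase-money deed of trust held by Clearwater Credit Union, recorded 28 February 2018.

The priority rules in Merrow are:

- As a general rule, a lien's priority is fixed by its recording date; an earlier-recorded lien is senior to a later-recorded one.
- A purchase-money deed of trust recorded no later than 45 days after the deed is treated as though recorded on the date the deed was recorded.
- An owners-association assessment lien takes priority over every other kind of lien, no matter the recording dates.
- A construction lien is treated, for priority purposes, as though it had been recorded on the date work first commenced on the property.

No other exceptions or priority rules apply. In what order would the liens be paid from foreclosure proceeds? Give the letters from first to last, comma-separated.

A, C, B, E, D, F

Effective dates after the stated exceptions: B is treated as recorded 6 June 2016, the work-commencement date; F's effective date is the deed date, 25 January 2018.
A, as an owners-association assessment lien, has superpriority and ranks first.
Remaining liens by effective date: C (22 February 2016), B (6 June 2016), E (3 March 2017), D (23 December 2017), F (25 January 2018).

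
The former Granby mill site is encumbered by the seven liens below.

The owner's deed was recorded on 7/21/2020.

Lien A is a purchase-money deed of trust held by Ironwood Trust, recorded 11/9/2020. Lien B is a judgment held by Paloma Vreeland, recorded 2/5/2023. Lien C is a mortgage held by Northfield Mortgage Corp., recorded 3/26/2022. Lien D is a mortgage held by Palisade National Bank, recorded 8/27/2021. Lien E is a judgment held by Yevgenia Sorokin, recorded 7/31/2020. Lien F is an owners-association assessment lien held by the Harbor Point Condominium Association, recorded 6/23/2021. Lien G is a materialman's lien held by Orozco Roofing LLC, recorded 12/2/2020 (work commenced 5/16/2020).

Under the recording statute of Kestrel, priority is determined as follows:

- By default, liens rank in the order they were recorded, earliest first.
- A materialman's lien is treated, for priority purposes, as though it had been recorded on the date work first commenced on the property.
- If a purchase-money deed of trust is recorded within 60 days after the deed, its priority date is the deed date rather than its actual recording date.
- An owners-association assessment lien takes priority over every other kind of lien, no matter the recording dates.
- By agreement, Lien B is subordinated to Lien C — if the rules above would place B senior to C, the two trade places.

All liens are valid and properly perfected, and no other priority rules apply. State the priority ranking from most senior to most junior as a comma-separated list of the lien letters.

F, G, E, A, D, C, B

Effective dates after the stated exceptions: A was recorded 111 days after the deed, outside the 60-day window, so it keeps its recording date; G's effective date is 5/16/2020, when work began.
As an owners-association assessment lien, F is senior to every other lien.
Remaining liens by effective date: G (5/16/2020), E (7/31/2020), A (11/9/2020), D (8/27/2021), C (3/26/2022), B (2/5/2023).
B already ranks below C; the subordination has no effect.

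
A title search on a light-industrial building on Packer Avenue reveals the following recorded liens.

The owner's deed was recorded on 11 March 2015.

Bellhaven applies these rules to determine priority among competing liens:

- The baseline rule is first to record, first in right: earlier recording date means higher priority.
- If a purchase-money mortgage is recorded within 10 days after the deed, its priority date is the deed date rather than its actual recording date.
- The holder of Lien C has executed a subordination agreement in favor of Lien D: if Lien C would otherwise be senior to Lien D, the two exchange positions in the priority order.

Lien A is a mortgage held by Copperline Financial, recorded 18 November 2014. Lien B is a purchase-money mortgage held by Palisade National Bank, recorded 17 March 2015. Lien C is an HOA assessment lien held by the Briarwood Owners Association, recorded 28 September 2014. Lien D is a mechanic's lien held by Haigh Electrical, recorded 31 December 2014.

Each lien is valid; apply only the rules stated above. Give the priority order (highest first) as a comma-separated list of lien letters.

Effective dates: B was recorded within the 10-day window, so its effective date is the deed date 11 March 2015.
Sorted by effective date: C (28 September 2014), A (18 November 2014), D (31 December 2014), B (11 March 2015).
C would otherwise be senior to D, so under the subordination agreement C and D exchange positions.

D, A, C, B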